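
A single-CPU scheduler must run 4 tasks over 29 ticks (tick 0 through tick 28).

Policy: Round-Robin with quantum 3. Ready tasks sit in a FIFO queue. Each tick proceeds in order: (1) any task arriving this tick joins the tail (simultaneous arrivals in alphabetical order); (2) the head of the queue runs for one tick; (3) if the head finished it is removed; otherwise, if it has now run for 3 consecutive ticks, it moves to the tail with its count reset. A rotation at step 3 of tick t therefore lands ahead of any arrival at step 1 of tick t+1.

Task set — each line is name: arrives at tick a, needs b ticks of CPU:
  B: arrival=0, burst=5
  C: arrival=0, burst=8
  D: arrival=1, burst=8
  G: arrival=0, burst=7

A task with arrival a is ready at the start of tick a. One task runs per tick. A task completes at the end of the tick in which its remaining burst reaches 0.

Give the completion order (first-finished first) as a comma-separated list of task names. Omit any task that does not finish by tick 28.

t=0: queue=[B,C,G] q_used=0 → run B
t=1: queue=[B,C,G,D] q_used=1 → run B
t=2: queue=[B,C,G,D] q_used=2 → run B
t=3: queue=[C,G,D,B] q_used=0 → run C
t=4: queue=[C,G,D,B] q_used=1 → run C
t=5: queue=[C,G,D,B] q_used=2 → run C
t=6: queue=[G,D,B,C] q_used=0 → run G
t=7: queue=[G,D,B,C] q_used=1 → run G
t=8: queue=[G,D,B,C] q_used=2 → run G
t=9: queue=[D,B,C,G] q_used=0 → run D
t=10: queue=[D,B,C,G] q_used=1 → run D
t=11: queue=[D,B,C,G] q_used=2 → run D
t=12: queue=[B,C,G,D] q_used=0 → run B
t=13: queue=[B,C,G,D] q_used=1 → run B
t=14: queue=[C,G,D] q_used=0 → run C
t=15: queue=[C,G,D] q_used=1 → run C
t=16: queue=[C,G,D] q_used=2 → run C
t=17: queue=[G,D,C] q_used=0 → run G
t=18: queue=[G,D,C] q_used=1 → run G
t=19: queue=[G,D,C] q_used=2 → run G
t=20: queue=[D,C,G] q_used=0 → run D
t=21: queue=[D,C,G] q_used=1 → run D
t=22: queue=[D,C,G] q_used=2 → run D
t=23: queue=[C,G,D] q_used=0 → run C
t=24: queue=[C,G,D] q_used=1 → run C
t=25: queue=[G,D] q_used=0 → run G
t=26: queue=[D] q_used=0 → run D
t=27: queue=[D] q_used=1 → run D
t=28: (idle)

completion order = B, C, G, D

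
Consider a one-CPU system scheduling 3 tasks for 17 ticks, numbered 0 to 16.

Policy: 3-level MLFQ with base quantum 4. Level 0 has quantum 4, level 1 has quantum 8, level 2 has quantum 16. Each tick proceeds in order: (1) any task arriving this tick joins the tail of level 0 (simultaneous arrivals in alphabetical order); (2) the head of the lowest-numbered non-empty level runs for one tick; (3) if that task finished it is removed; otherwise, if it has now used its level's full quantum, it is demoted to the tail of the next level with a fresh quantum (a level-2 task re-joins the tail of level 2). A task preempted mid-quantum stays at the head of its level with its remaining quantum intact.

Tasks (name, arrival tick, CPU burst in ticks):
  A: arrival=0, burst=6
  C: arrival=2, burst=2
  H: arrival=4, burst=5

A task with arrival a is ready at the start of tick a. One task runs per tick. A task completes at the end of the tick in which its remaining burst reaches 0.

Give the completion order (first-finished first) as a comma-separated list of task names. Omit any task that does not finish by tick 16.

t=0: L0/L1/L2 = A/-/- → run A
t=1: L0/L1/L2 = A/-/- → run A
t=2: L0/L1/L2 = AC/-/- → run A
t=3: L0/L1/L2 = AC/-/- → run A
t=4: L0/L1/L2 = CH/A/- → run C
t=5: L0/L1/L2 = CH/A/- → run C
t=6: L0/L1/L2 = H/A/- → run H
t=7: L0/L1/L2 = H/A/- → run H
t=8: L0/L1/L2 = H/A/- → run H
t=9: L0/L1/L2 = H/A/- → run H
t=10: L0/L1/L2 = -/AH/- → run A
t=11: L0/L1/L2 = -/AH/- → run A
t=12: L0/L1/L2 = -/H/- → run H
t=13: (idle)
t=14: (idle)
t=15: (idle)
t=16: (idle)

completion order = C, A, H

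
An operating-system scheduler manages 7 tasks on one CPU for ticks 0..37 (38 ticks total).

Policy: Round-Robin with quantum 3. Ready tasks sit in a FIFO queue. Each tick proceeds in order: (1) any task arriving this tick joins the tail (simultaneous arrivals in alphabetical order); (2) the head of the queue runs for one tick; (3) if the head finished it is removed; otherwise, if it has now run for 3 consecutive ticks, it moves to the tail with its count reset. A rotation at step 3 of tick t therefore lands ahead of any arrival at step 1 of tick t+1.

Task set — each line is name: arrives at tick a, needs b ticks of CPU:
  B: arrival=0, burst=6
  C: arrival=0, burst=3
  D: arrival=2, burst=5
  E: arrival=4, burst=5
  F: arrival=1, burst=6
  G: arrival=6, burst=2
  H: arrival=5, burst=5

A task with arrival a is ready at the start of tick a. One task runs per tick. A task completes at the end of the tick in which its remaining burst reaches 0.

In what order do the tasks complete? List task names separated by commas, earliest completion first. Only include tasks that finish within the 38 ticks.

completion order = C, B, G, F, D, E, H

t=0: queue=[B,C] q_used=0 → run B
t=1: queue=[B,C,F] q_used=1 → run B
t=2: queue=[B,C,F,D] q_used=2 → run B
t=3: queue=[C,F,D,B] q_used=0 → run C
t=4: queue=[C,F,D,B,E] q_used=1 → run C
t=5: queue=[C,F,D,B,E,H] q_used=2 → run C
t=6: queue=[F,D,B,E,H,G] q_used=0 → run F
t=7: queue=[F,D,B,E,H,G] q_used=1 → run F
t=8: queue=[F,D,B,E,H,G] q_used=2 → run F
t=9: queue=[D,B,E,H,G,F] q_used=0 → run D
t=10: queue=[D,B,E,H,G,F] q_used=1 → run D
t=11: queue=[D,B,E,H,G,F] q_used=2 → run D
t=12: queue=[B,E,H,G,F,D] q_used=0 → run B
t=13: queue=[B,E,H,G,F,D] q_used=1 → run B
t=14: queue=[B,E,H,G,F,D] q_used=2 → run B
t=15: queue=[E,H,G,F,D] q_used=0 → run E
t=16: queue=[E,H,G,F,D] q_used=1 → run E
t=17: queue=[E,H,G,F,D] q_used=2 → run E
t=18: queue=[H,G,F,D,E] q_used=0 → run H
t=19: queue=[H,G,F,D,E] q_used=1 → run H
t=20: queue=[H,G,F,D,E] q_used=2 → run H
t=21: queue=[G,F,D,E,H] q_used=0 → run G
t=22: queue=[G,F,D,E,H] q_used=1 → run G
t=23: queue=[F,D,E,H] q_used=0 → run F
t=24: queue=[F,D,E,H] q_used=1 → run F
t=25: queue=[F,D,E,H] q_used=2 → run F
t=26: queue=[D,E,H] q_used=0 → run D
t=27: queue=[D,E,H] q_used=1 → run D
t=28: queue=[E,H] q_used=0 → run E
t=29: queue=[E,H] q_used=1 → run E
t=30: queue=[H] q_used=0 → run H
t=31: queue=[H] q_used=1 → run H
t=32: (idle)
t=33: (idle)
t=34: (idle)
t=35: (idle)
t=36: (idle)
t=37: (idle)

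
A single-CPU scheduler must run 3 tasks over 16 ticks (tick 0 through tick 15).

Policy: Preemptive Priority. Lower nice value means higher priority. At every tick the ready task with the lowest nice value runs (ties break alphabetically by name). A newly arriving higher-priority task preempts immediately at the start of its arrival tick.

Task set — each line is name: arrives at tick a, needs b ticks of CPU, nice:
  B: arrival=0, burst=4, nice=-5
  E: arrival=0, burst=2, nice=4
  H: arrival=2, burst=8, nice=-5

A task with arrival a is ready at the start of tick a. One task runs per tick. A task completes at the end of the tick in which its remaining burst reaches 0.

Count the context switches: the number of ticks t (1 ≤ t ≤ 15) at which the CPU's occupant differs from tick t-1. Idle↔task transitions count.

context switches = 3

t=0: ready={B,E} → run B
t=1: ready={B,E} → run B
t=2: ready={B,E,H} → run B
t=3: ready={B,E,H} → run B
t=4: ready={E,H} → run H
t=5: ready={E,H} → run H
t=6: ready={E,H} → run H
t=7: ready={E,H} → run H
t=8: ready={E,H} → run H
t=9: ready={E,H} → run H
t=10: ready={E,H} → run H
t=11: ready={E,H} → run H
t=12: ready={E} → run E
t=13: ready={E} → run E
t=14: (idle)
t=15: (idle)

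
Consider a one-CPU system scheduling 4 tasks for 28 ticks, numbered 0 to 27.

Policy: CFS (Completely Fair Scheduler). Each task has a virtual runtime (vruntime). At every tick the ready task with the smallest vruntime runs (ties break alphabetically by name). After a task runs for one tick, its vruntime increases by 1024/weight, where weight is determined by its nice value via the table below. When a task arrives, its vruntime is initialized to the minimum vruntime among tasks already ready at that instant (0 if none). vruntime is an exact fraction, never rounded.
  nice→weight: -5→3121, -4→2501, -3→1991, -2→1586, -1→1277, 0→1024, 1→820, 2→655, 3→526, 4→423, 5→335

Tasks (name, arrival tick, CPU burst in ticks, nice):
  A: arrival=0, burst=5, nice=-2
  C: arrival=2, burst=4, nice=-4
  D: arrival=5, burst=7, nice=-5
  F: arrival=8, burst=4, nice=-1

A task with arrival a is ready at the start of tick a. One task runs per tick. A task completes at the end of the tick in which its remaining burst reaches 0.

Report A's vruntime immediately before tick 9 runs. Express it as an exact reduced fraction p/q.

vruntime(A, start of tick 9) = 2048/793

t=0: vr[A=0] → run A
t=1: vr[A=512/793] → run A
t=2: vr[A=1024/793 C=1024/793] → run A
t=3: vr[A=1536/793 C=1024/793] → run C
t=4: vr[A=1536/793 C=55296/32513] → run C
t=5: vr[A=1536/793 C=68608/32513 D=1536/793] → run A
t=6: vr[A=2048/793 C=68608/32513 D=1536/793] → run D
t=7: vr[A=2048/793 C=68608/32513 D=5605888/2474953] → run C
t=8: vr[A=2048/793 C=81920/32513 D=5605888/2474953 F=5605888/2474953] → run D
t=9: vr[A=2048/793 C=81920/32513 D=6417920/2474953 F=5605888/2474953] → run F
t=10: vr[A=2048/793 C=81920/32513 D=6417920/2474953 F=9693070848/3160514981] → run C
t=11: vr[A=2048/793 D=6417920/2474953 F=9693070848/3160514981] → run A
t=12: vr[D=6417920/2474953 F=9693070848/3160514981] → run D
t=13: vr[D=7229952/2474953 F=9693070848/3160514981] → run D
t=14: vr[D=8041984/2474953 F=9693070848/3160514981] → run F
t=15: vr[D=8041984/2474953 F=12227422720/3160514981] → run D
t=16: vr[D=8854016/2474953 F=12227422720/3160514981] → run D
t=17: vr[D=9666048/2474953 F=12227422720/3160514981] → run F
t=18: vr[D=9666048/2474953 F=14761774592/3160514981] → run D
t=19: vr[F=14761774592/3160514981] → run F
t=20: (idle)
t=21: (idle)
t=22: (idle)
t=23: (idle)
t=24: (idle)
t=25: (idle)
t=26: (idle)
t=27: (idle)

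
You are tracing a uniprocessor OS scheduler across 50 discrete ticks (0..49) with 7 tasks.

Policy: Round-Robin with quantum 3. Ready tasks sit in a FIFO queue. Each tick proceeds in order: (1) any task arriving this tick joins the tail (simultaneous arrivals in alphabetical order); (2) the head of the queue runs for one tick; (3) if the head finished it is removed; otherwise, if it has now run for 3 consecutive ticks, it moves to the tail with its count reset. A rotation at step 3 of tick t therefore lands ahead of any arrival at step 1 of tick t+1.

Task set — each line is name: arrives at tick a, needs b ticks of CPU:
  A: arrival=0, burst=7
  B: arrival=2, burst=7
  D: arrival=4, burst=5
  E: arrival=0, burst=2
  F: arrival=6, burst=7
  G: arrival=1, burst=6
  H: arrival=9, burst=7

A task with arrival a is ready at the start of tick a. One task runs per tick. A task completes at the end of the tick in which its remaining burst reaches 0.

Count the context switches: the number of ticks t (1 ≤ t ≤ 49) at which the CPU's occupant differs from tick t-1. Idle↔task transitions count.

t=0: queue=[A,E] q_used=0 → run A
t=1: queue=[A,E,G] q_used=1 → run A
t=2: queue=[A,E,G,B] q_used=2 → run A
t=3: queue=[E,G,B,A] q_used=0 → run E
t=4: queue=[E,G,B,A,D] q_used=1 → run E
t=5: queue=[G,B,A,D] q_used=0 → run G
t=6: queue=[G,B,A,D,F] q_used=1 → run G
t=7: queue=[G,B,A,D,F] q_used=2 → run G
t=8: queue=[B,A,D,F,G] q_used=0 → run B
t=9: queue=[B,A,D,F,G,H] q_used=1 → run B
t=10: queue=[B,A,D,F,G,H] q_used=2 → run B
t=11: queue=[A,D,F,G,H,B] q_used=0 → run A
t=12: queue=[A,D,F,G,H,B] q_used=1 → run A
t=13: queue=[A,D,F,G,H,B] q_used=2 → run A
t=14: queue=[D,F,G,H,B,A] q_used=0 → run D
t=15: queue=[D,F,G,H,B,A] q_used=1 → run D
t=16: queue=[D,F,G,H,B,A] q_used=2 → run D
t=17: queue=[F,G,H,B,A,D] q_used=0 → run F
t=18: queue=[F,G,H,B,A,D] q_used=1 → run F
t=19: queue=[F,G,H,B,A,D] q_used=2 → run F
t=20: queue=[G,H,B,A,D,F] q_used=0 → run G
t=21: queue=[G,H,B,A,D,F] q_used=1 → run G
t=22: queue=[G,H,B,A,D,F] q_used=2 → run G
t=23: queue=[H,B,A,D,F] q_used=0 → run H
t=24: queue=[H,B,A,D,F] q_used=1 → run H
t=25: queue=[H,B,A,D,F] q_used=2 → run H
t=26: queue=[B,A,D,F,H] q_used=0 → run B
t=27: queue=[B,A,D,F,H] q_used=1 → run B
t=28: queue=[B,A,D,F,H] q_used=2 → run B
t=29: queue=[A,D,F,H,B] q_used=0 → run A
t=30: queue=[D,F,H,B] q_used=0 → run D
t=31: queue=[D,F,H,B] q_used=1 → run D
t=32: queue=[F,H,B] q_used=0 → run F
t=33: queue=[F,H,B] q_used=1 → run F
t=34: queue=[F,H,B] q_used=2 → run F
t=35: queue=[H,B,F] q_used=0 → run H
t=36: queue=[H,B,F] q_used=1 → run H
t=37: queue=[H,B,F] q_used=2 → run H
t=38: queue=[B,F,H] q_used=0 → run B
t=39: queue=[F,H] q_used=0 → run F
t=40: queue=[H] q_used=0 → run H
t=41: (idle)
t=42: (idle)
t=43: (idle)
t=44: (idle)
t=45: (idle)
t=46: (idle)
t=47: (idle)
t=48: (idle)
t=49: (idle)

context switches = 17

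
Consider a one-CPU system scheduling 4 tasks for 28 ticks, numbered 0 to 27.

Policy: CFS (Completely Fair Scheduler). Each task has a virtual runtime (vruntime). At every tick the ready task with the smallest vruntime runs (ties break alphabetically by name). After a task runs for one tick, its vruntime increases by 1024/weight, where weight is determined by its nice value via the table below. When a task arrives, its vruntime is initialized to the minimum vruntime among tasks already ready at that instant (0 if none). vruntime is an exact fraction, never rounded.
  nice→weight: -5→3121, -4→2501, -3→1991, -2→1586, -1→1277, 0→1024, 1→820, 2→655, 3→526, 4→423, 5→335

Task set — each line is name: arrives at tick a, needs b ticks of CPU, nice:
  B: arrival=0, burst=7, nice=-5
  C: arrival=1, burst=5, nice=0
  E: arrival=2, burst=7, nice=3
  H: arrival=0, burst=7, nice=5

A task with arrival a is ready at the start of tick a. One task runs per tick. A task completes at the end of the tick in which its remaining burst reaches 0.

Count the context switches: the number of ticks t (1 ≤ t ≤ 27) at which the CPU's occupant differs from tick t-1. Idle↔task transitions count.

context switches = 19

t=0: vr[B=0 H=0] → run B
t=1: vr[B=1024/3121 C=0 H=0] → run C
t=2: vr[B=1024/3121 C=1 E=0 H=0] → run E
t=3: vr[B=1024/3121 C=1 E=512/263 H=0] → run H
t=4: vr[B=1024/3121 C=1 E=512/263 H=1024/335] → run B
t=5: vr[B=2048/3121 C=1 E=512/263 H=1024/335] → run B
t=6: vr[B=3072/3121 C=1 E=512/263 H=1024/335] → run B
t=7: vr[B=4096/3121 C=1 E=512/263 H=1024/335] → run C
t=8: vr[B=4096/3121 C=2 E=512/263 H=1024/335] → run B
t=9: vr[B=5120/3121 C=2 E=512/263 H=1024/335] → run B
t=10: vr[B=6144/3121 C=2 E=512/263 H=1024/335] → run E
t=11: vr[B=6144/3121 C=2 E=1024/263 H=1024/335] → run B
t=12: vr[C=2 E=1024/263 H=1024/335] → run C
t=13: vr[C=3 E=1024/263 H=1024/335] → run C
t=14: vr[C=4 E=1024/263 H=1024/335] → run H
t=15: vr[C=4 E=1024/263 H=2048/335] → run E
t=16: vr[C=4 E=1536/263 H=2048/335] → run C
t=17: vr[E=1536/263 H=2048/335] → run E
t=18: vr[E=2048/263 H=2048/335] → run H
t=19: vr[E=2048/263 H=3072/335] → run E
t=20: vr[E=2560/263 H=3072/335] → run H
t=21: vr[E=2560/263 H=4096/335] → run E
t=22: vr[E=3072/263 H=4096/335] → run E
t=23: vr[H=4096/335] → run H
t=24: vr[H=1024/67] → run H
t=25: vr[H=6144/335] → run H
t=26: (idle)
t=27: (idle)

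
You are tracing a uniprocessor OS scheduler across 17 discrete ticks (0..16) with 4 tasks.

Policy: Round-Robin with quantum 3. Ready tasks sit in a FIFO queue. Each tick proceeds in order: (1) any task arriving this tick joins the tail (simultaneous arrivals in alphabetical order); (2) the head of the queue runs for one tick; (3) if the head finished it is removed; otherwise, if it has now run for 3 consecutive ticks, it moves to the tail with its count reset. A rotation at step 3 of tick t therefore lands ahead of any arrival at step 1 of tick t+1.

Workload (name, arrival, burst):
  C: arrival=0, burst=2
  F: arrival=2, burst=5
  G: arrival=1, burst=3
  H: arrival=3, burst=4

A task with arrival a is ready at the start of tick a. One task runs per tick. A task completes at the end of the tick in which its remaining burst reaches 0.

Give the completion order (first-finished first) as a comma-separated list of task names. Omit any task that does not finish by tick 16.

t=0: queue=[C] q_used=0 → run C
t=1: queue=[C,G] q_used=1 → run C
t=2: queue=[G,F] q_used=0 → run G
t=3: queue=[G,F,H] q_used=1 → run G
t=4: queue=[G,F,H] q_used=2 → run G
t=5: queue=[F,H] q_used=0 → run F
t=6: queue=[F,H] q_used=1 → run F
t=7: queue=[F,H] q_used=2 → run F
t=8: queue=[H,F] q_used=0 → run H
t=9: queue=[H,F] q_used=1 → run H
t=10: queue=[H,F] q_used=2 → run H
t=11: queue=[F,H] q_used=0 → run F
t=12: queue=[F,H] q_used=1 → run F
t=13: queue=[H] q_used=0 → run H
t=14: (idle)
t=15: (idle)
t=16: (idle)

completion order = C, G, F, H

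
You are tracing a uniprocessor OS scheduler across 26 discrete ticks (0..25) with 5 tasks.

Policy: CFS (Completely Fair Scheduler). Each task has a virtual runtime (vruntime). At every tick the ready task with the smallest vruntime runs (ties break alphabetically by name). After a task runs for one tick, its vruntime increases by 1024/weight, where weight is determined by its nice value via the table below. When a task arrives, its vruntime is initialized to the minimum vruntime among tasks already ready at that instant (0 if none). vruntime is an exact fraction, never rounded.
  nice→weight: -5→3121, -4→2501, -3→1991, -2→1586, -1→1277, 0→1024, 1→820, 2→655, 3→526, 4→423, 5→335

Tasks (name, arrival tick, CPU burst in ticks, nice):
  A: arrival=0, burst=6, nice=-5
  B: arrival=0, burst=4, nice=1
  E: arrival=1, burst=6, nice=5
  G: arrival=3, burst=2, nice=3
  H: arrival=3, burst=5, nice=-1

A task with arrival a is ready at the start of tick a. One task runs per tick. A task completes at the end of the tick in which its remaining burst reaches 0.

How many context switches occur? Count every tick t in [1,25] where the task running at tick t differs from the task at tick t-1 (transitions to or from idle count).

context switches = 18

t=0: vr[A=0 B=0] → run A
t=1: vr[A=1024/3121 B=0 E=0] → run B
t=2: vr[A=1024/3121 B=256/205 E=0] → run E
t=3: vr[A=1024/3121 B=256/205 E=1024/335 G=1024/3121 H=1024/3121] → run A
t=4: vr[A=2048/3121 B=256/205 E=1024/335 G=1024/3121 H=1024/3121] → run G
t=5: vr[A=2048/3121 B=256/205 E=1024/335 G=1867264/820823 H=1024/3121] → run H
t=6: vr[A=2048/3121 B=256/205 E=1024/335 G=1867264/820823 H=4503552/3985517] → run A
t=7: vr[A=3072/3121 B=256/205 E=1024/335 G=1867264/820823 H=4503552/3985517] → run A
t=8: vr[A=4096/3121 B=256/205 E=1024/335 G=1867264/820823 H=4503552/3985517] → run H
t=9: vr[A=4096/3121 B=256/205 E=1024/335 G=1867264/820823 H=7699456/3985517] → run B
t=10: vr[A=4096/3121 B=512/205 E=1024/335 G=1867264/820823 H=7699456/3985517] → run A
t=11: vr[A=5120/3121 B=512/205 E=1024/335 G=1867264/820823 H=7699456/3985517] → run A
t=12: vr[B=512/205 E=1024/335 G=1867264/820823 H=7699456/3985517] → run H
t=13: vr[B=512/205 E=1024/335 G=1867264/820823 H=10895360/3985517] → run G
t=14: vr[B=512/205 E=1024/335 H=10895360/3985517] → run B
t=15: vr[B=768/205 E=1024/335 H=10895360/3985517] → run H
t=16: vr[B=768/205 E=1024/335 H=14091264/3985517] → run E
t=17: vr[B=768/205 E=2048/335 H=14091264/3985517] → run H
t=18: vr[B=768/205 E=2048/335] → run B
t=19: vr[E=2048/335] → run E
t=20: vr[E=3072/335] → run E
t=21: vr[E=4096/335] → run E
t=22: vr[E=1024/67] → run E
t=23: (idle)
t=24: (idle)
t=25: (idle)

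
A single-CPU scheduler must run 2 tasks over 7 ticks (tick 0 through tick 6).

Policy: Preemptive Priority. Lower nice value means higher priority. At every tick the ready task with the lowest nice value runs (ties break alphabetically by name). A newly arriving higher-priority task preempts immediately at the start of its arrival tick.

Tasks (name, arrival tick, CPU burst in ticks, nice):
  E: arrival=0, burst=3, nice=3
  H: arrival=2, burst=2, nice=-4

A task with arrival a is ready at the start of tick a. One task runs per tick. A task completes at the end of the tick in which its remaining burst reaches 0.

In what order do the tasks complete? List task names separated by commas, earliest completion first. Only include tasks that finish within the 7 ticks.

t=0: ready={E} → run E
t=1: ready={E} → run E
t=2: ready={E,H} → run H
t=3: ready={E,H} → run H
t=4: ready={E} → run E
t=5: (idle)
t=6: (idle)

completion order = H, E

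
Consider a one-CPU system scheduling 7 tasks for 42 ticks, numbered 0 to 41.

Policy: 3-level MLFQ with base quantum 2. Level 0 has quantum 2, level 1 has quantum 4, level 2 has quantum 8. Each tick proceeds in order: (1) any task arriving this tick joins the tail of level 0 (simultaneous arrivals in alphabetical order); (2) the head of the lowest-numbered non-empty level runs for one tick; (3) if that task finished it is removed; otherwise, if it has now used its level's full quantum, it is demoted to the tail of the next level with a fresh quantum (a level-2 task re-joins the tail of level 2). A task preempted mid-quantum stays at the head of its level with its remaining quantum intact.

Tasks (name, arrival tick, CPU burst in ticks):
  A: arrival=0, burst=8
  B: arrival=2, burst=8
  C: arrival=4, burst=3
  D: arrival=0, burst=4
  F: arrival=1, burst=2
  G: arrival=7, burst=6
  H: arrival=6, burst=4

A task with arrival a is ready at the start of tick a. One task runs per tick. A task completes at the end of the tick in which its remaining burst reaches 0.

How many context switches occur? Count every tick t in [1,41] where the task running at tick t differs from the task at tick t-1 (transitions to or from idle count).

t=0: L0/L1/L2 = AD/-/- → run A
t=1: L0/L1/L2 = ADF/-/- → run A
t=2: L0/L1/L2 = DFB/A/- → run D
t=3: L0/L1/L2 = DFB/A/- → run D
t=4: L0/L1/L2 = FBC/AD/- → run F
t=5: L0/L1/L2 = FBC/AD/- → run F
t=6: L0/L1/L2 = BCH/AD/- → run B
t=7: L0/L1/L2 = BCHG/AD/- → run B
t=8: L0/L1/L2 = CHG/ADB/- → run C
t=9: L0/L1/L2 = CHG/ADB/- → run C
t=10: L0/L1/L2 = HG/ADBC/- → run H
t=11: L0/L1/L2 = HG/ADBC/- → run H
t=12: L0/L1/L2 = G/ADBCH/- → run G
t=13: L0/L1/L2 = G/ADBCH/- → run G
t=14: L0/L1/L2 = -/ADBCHG/- → run A
t=15: L0/L1/L2 = -/ADBCHG/- → run A
t=16: L0/L1/L2 = -/ADBCHG/- → run A
t=17: L0/L1/L2 = -/ADBCHG/- → run A
t=18: L0/L1/L2 = -/DBCHG/A → run D
t=19: L0/L1/L2 = -/DBCHG/A → run D
t=20: L0/L1/L2 = -/BCHG/A → run B
t=21: L0/L1/L2 = -/BCHG/A → run B
t=22: L0/L1/L2 = -/BCHG/A → run B
t=23: L0/L1/L2 = -/BCHG/A → run B
t=24: L0/L1/L2 = -/CHG/AB → run C
t=25: L0/L1/L2 = -/HG/AB → run H
t=26: L0/L1/L2 = -/HG/AB → run H
t=27: L0/L1/L2 = -/G/AB → run G
t=28: L0/L1/L2 = -/G/AB → run G
t=29: L0/L1/L2 = -/G/AB → run G
t=30: L0/L1/L2 = -/G/AB → run G
t=31: L0/L1/L2 = -/-/AB → run A
t=32: L0/L1/L2 = -/-/AB → run A
t=33: L0/L1/L2 = -/-/B → run B
t=34: L0/L1/L2 = -/-/B → run B
t=35: (idle)
t=36: (idle)
t=37: (idle)
t=38: (idle)
t=39: (idle)
t=40: (idle)
t=41: (idle)

context switches = 15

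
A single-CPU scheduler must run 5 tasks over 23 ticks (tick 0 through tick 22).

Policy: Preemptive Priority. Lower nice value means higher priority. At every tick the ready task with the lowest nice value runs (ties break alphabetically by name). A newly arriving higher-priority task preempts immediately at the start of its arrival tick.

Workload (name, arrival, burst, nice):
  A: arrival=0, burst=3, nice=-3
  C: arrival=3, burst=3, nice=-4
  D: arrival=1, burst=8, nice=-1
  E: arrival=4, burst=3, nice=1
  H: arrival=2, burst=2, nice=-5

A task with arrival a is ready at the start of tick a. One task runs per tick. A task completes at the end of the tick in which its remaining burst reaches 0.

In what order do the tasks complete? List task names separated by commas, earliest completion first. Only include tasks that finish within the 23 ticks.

completion order = H, C, A, D, E

t=0: ready={A} → run A
t=1: ready={A,D} → run A
t=2: ready={A,D,H} → run H
t=3: ready={A,C,D,H} → run H
t=4: ready={A,C,D,E} → run C
t=5: ready={A,C,D,E} → run C
t=6: ready={A,C,D,E} → run C
t=7: ready={A,D,E} → run A
t=8: ready={D,E} → run D
t=9: ready={D,E} → run D
t=10: ready={D,E} → run D
t=11: ready={D,E} → run D
t=12: ready={D,E} → run D
t=13: ready={D,E} → run D
t=14: ready={D,E} → run D
t=15: ready={D,E} → run D
t=16: ready={E} → run E
t=17: ready={E} → run E
t=18: ready={E} → run E
t=19: (idle)
t=20: (idle)
t=21: (idle)
t=22: (idle)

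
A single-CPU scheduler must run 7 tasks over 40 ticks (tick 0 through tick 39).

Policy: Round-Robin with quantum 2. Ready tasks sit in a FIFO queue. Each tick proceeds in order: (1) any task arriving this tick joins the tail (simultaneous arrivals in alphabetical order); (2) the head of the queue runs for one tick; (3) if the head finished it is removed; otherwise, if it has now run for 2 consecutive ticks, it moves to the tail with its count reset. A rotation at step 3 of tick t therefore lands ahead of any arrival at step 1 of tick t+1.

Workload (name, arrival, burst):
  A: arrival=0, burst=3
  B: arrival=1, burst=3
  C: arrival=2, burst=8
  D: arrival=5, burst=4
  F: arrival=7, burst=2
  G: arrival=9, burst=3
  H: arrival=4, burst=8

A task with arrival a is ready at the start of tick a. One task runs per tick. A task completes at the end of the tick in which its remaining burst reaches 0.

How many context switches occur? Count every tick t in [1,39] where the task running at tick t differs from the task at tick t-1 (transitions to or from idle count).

context switches = 17

t=0: queue=[A] q_used=0 → run A
t=1: queue=[A,B] q_used=1 → run A
t=2: queue=[B,A,C] q_used=0 → run B
t=3: queue=[B,A,C] q_used=1 → run B
t=4: queue=[A,C,B,H] q_used=0 → run A
t=5: queue=[C,B,H,D] q_used=0 → run C
t=6: queue=[C,B,H,D] q_used=1 → run C
t=7: queue=[B,H,D,C,F] q_used=0 → run B
t=8: queue=[H,D,C,F] q_used=0 → run H
t=9: queue=[H,D,C,F,G] q_used=1 → run H
t=10: queue=[D,C,F,G,H] q_used=0 → run D
t=11: queue=[D,C,F,G,H] q_used=1 → run D
t=12: queue=[C,F,G,H,D] q_used=0 → run C
t=13: queue=[C,F,G,H,D] q_used=1 → run C
t=14: queue=[F,G,H,D,C] q_used=0 → run F
t=15: queue=[F,G,H,D,C] q_used=1 → run F
t=16: queue=[G,H,D,C] q_used=0 → run G
t=17: queue=[G,H,D,C] q_used=1 → run G
t=18: queue=[H,D,C,G] q_used=0 → run H
t=19: queue=[H,D,C,G] q_used=1 → run H
t=20: queue=[D,C,G,H] q_used=0 → run D
t=21: queue=[D,C,G,H] q_used=1 → run D
t=22: queue=[C,G,H] q_used=0 → run C
t=23: queue=[C,G,H] q_used=1 → run C
t=24: queue=[G,H,C] q_used=0 → run G
t=25: queue=[H,C] q_used=0 → run H
t=26: queue=[H,C] q_used=1 → run H
t=27: queue=[C,H] q_used=0 → run C
t=28: queue=[C,H] q_used=1 → run C
t=29: queue=[H] q_used=0 → run H
t=30: queue=[H] q_used=1 → run H
t=31: (idle)
t=32: (idle)
t=33: (idle)
t=34: (idle)
t=35: (idle)
t=36: (idle)
t=37: (idle)
t=38: (idle)
t=39: (idle)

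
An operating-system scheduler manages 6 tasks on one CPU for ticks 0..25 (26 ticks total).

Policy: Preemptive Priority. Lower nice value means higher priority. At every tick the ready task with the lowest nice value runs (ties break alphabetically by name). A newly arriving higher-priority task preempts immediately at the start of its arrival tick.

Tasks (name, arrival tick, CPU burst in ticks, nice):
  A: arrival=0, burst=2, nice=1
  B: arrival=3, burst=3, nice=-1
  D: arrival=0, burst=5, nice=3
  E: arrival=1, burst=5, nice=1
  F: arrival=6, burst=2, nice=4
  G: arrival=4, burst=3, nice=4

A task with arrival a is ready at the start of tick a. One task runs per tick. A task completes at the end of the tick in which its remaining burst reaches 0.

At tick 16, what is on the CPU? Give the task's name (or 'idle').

running at tick 16 = F

t=0: ready={A,D} → run A
t=1: ready={A,D,E} → run A
t=2: ready={D,E} → run E
t=3: ready={B,D,E} → run B
t=4: ready={B,D,E,G} → run B
t=5: ready={B,D,E,G} → run B
t=6: ready={D,E,F,G} → run E
t=7: ready={D,E,F,G} → run E
t=8: ready={D,E,F,G} → run E
t=9: ready={D,E,F,G} → run E
t=10: ready={D,F,G} → run D
t=11: ready={D,F,G} → run D
t=12: ready={D,F,G} → run D
t=13: ready={D,F,G} → run D
t=14: ready={D,F,G} → run D
t=15: ready={F,G} → run F
t=16: ready={F,G} → run F
t=17: ready={G} → run G
t=18: ready={G} → run G
t=19: ready={G} → run G
t=20: (idle)
t=21: (idle)
t=22: (idle)
t=23: (idle)
t=24: (idle)
t=25: (idle)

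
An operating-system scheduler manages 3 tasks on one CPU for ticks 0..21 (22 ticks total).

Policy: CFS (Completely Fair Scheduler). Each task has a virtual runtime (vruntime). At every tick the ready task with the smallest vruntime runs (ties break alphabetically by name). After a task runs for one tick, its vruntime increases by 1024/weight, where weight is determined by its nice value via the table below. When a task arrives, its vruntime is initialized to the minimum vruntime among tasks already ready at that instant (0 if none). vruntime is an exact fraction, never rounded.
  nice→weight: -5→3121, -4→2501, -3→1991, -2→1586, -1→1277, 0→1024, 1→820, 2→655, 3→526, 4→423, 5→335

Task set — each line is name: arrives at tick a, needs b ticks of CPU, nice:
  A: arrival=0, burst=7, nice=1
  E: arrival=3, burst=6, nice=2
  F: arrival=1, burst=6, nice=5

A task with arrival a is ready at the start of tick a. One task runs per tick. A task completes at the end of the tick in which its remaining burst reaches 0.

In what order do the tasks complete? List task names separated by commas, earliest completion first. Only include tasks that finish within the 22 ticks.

t=0: vr[A=0] → run A
t=1: vr[A=256/205 F=256/205] → run A
t=2: vr[A=512/205 F=256/205] → run F
t=3: vr[A=512/205 E=512/205 F=59136/13735] → run A
t=4: vr[A=768/205 E=512/205 F=59136/13735] → run E
t=5: vr[A=768/205 E=109056/26855 F=59136/13735] → run A
t=6: vr[A=1024/205 E=109056/26855 F=59136/13735] → run E
t=7: vr[A=1024/205 E=30208/5371 F=59136/13735] → run F
t=8: vr[A=1024/205 E=30208/5371 F=20224/2747] → run A
t=9: vr[A=256/41 E=30208/5371 F=20224/2747] → run E
t=10: vr[A=256/41 E=193024/26855 F=20224/2747] → run A
t=11: vr[A=1536/205 E=193024/26855 F=20224/2747] → run E
t=12: vr[A=1536/205 E=235008/26855 F=20224/2747] → run F
t=13: vr[A=1536/205 E=235008/26855 F=143104/13735] → run A
t=14: vr[E=235008/26855 F=143104/13735] → run E
t=15: vr[E=276992/26855 F=143104/13735] → run E
t=16: vr[F=143104/13735] → run F
t=17: vr[F=185088/13735] → run F
t=18: vr[F=227072/13735] → run F
t=19: (idle)
t=20: (idle)
t=21: (idle)

completion order = A, E, F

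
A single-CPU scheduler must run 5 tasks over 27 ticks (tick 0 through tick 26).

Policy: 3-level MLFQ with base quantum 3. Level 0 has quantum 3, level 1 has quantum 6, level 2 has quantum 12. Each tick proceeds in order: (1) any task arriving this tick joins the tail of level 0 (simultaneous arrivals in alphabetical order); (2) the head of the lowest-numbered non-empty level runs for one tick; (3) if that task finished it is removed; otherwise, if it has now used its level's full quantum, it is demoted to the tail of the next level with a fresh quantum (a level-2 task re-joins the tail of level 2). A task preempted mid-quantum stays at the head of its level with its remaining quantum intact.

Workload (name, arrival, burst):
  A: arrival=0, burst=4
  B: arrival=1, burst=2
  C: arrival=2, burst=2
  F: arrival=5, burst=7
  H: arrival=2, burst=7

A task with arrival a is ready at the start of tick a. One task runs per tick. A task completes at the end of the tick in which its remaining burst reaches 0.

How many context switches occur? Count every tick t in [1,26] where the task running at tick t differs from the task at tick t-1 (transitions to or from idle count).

context switches = 8

t=0: L0/L1/L2 = A/-/- → run A
t=1: L0/L1/L2 = AB/-/- → run A
t=2: L0/L1/L2 = ABCH/-/- → run A
t=3: L0/L1/L2 = BCH/A/- → run B
t=4: L0/L1/L2 = BCH/A/- → run B
t=5: L0/L1/L2 = CHF/A/- → run C
t=6: L0/L1/L2 = CHF/A/- → run C
t=7: L0/L1/L2 = HF/A/- → run H
t=8: L0/L1/L2 = HF/A/- → run H
t=9: L0/L1/L2 = HF/A/- → run H
t=10: L0/L1/L2 = F/AH/- → run F
t=11: L0/L1/L2 = F/AH/- → run F
t=12: L0/L1/L2 = F/AH/- → run F
t=13: L0/L1/L2 = -/AHF/- → run A
t=14: L0/L1/L2 = -/HF/- → run H
t=15: L0/L1/L2 = -/HF/- → run H
t=16: L0/L1/L2 = -/HF/- → run H
t=17: L0/L1/L2 = -/HF/- → run H
t=18: L0/L1/L2 = -/F/- → run F
t=19: L0/L1/L2 = -/F/- → run F
t=20: L0/L1/L2 = -/F/- → run F
t=21: L0/L1/L2 = -/F/- → run F
t=22: (idle)
t=23: (idle)
t=24: (idle)
t=25: (idle)
t=26: (idle)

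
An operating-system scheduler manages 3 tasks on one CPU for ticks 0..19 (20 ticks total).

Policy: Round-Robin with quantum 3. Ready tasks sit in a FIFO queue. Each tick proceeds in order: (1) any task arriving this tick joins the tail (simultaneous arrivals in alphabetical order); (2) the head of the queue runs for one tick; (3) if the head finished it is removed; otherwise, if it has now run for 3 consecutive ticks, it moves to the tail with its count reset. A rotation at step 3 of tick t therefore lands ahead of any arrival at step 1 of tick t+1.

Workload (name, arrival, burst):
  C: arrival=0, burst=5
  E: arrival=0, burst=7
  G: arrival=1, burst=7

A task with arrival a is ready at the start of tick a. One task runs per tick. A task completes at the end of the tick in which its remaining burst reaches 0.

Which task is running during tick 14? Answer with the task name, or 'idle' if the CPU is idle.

t=0: queue=[C,E] q_used=0 → run C
t=1: queue=[C,E,G] q_used=1 → run C
t=2: queue=[C,E,G] q_used=2 → run C
t=3: queue=[E,G,C] q_used=0 → run E
t=4: queue=[E,G,C] q_used=1 → run E
t=5: queue=[E,G,C] q_used=2 → run E
t=6: queue=[G,C,E] q_used=0 → run G
t=7: queue=[G,C,E] q_used=1 → run G
t=8: queue=[G,C,E] q_used=2 → run G
t=9: queue=[C,E,G] q_used=0 → run C
t=10: queue=[C,E,G] q_used=1 → run C
t=11: queue=[E,G] q_used=0 → run E
t=12: queue=[E,G] q_used=1 → run E
t=13: queue=[E,G] q_used=2 → run E
t=14: queue=[G,E] q_used=0 → run G
t=15: queue=[G,E] q_used=1 → run G
t=16: queue=[G,E] q_used=2 → run G
t=17: queue=[E,G] q_used=0 → run E
t=18: queue=[G] q_used=0 → run G
t=19: (idle)

running at tick 14 = G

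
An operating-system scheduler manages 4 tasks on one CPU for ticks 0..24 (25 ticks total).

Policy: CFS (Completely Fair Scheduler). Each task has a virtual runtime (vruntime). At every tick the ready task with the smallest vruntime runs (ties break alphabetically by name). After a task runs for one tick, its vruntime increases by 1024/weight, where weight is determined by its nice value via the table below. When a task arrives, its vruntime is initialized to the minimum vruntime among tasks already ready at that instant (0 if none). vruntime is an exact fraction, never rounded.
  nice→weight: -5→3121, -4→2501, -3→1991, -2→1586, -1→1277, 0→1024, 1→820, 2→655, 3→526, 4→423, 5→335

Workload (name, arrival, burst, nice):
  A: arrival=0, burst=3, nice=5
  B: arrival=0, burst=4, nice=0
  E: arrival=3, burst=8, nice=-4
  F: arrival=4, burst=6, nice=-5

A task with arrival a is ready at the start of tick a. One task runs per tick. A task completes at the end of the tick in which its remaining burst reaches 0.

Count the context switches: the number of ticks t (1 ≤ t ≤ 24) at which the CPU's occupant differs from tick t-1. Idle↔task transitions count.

t=0: vr[A=0 B=0] → run A
t=1: vr[A=1024/335 B=0] → run B
t=2: vr[A=1024/335 B=1] → run B
t=3: vr[A=1024/335 B=2 E=2] → run B
t=4: vr[A=1024/335 B=3 E=2 F=2] → run E
t=5: vr[A=1024/335 B=3 E=6026/2501 F=2] → run F
t=6: vr[A=1024/335 B=3 E=6026/2501 F=7266/3121] → run F
t=7: vr[A=1024/335 B=3 E=6026/2501 F=8290/3121] → run E
t=8: vr[A=1024/335 B=3 E=7050/2501 F=8290/3121] → run F
t=9: vr[A=1024/335 B=3 E=7050/2501 F=9314/3121] → run E
t=10: vr[A=1024/335 B=3 E=8074/2501 F=9314/3121] → run F
t=11: vr[A=1024/335 B=3 E=8074/2501 F=10338/3121] → run B
t=12: vr[A=1024/335 E=8074/2501 F=10338/3121] → run A
t=13: vr[A=2048/335 E=8074/2501 F=10338/3121] → run E
t=14: vr[A=2048/335 E=9098/2501 F=10338/3121] → run F
t=15: vr[A=2048/335 E=9098/2501 F=11362/3121] → run E
t=16: vr[A=2048/335 E=10122/2501 F=11362/3121] → run F
t=17: vr[A=2048/335 E=10122/2501] → run E
t=18: vr[A=2048/335 E=11146/2501] → run E
t=19: vr[A=2048/335 E=12170/2501] → run E
t=20: vr[A=2048/335] → run A
t=21: (idle)
t=22: (idle)
t=23: (idle)
t=24: (idle)

context switches = 16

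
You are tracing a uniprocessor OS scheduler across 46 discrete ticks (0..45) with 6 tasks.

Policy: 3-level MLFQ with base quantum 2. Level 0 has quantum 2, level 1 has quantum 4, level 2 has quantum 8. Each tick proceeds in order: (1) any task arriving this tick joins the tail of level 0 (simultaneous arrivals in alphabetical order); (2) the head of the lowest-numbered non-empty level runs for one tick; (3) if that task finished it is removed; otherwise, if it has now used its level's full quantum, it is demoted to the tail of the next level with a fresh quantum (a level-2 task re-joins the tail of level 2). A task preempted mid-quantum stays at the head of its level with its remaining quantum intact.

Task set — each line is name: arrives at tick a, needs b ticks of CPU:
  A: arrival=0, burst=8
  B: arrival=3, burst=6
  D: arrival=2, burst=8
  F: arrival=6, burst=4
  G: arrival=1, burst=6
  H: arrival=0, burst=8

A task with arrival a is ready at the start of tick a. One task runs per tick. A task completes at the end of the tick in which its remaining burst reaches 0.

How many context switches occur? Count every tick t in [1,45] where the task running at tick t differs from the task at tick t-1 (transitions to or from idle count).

t=0: L0/L1/L2 = AH/-/- → run A
t=1: L0/L1/L2 = AHG/-/- → run A
t=2: L0/L1/L2 = HGD/A/- → run H
t=3: L0/L1/L2 = HGDB/A/- → run H
t=4: L0/L1/L2 = GDB/AH/- → run G
t=5: L0/L1/L2 = GDB/AH/- → run G
t=6: L0/L1/L2 = DBF/AHG/- → run D
t=7: L0/L1/L2 = DBF/AHG/- → run D
t=8: L0/L1/L2 = BF/AHGD/- → run B
t=9: L0/L1/L2 = BF/AHGD/- → run B
t=10: L0/L1/L2 = F/AHGDB/- → run F
t=11: L0/L1/L2 = F/AHGDB/- → run F
t=12: L0/L1/L2 = -/AHGDBF/- → run A
t=13: L0/L1/L2 = -/AHGDBF/- → run A
t=14: L0/L1/L2 = -/AHGDBF/- → run A
t=15: L0/L1/L2 = -/AHGDBF/- → run A
t=16: L0/L1/L2 = -/HGDBF/A → run H
t=17: L0/L1/L2 = -/HGDBF/A → run H
t=18: L0/L1/L2 = -/HGDBF/A → run H
t=19: L0/L1/L2 = -/HGDBF/A → run H
t=20: L0/L1/L2 = -/GDBF/AH → run G
t=21: L0/L1/L2 = -/GDBF/AH → run G
t=22: L0/L1/L2 = -/GDBF/AH → run G
t=23: L0/L1/L2 = -/GDBF/AH → run G
t=24: L0/L1/L2 = -/DBF/AH → run D
t=25: L0/L1/L2 = -/DBF/AH → run D
t=26: L0/L1/L2 = -/DBF/AH → run D
t=27: L0/L1/L2 = -/DBF/AH → run D
t=28: L0/L1/L2 = -/BF/AHD → run B
t=29: L0/L1/L2 = -/BF/AHD → run B
t=30: L0/L1/L2 = -/BF/AHD → run B
t=31: L0/L1/L2 = -/BF/AHD → run B
t=32: L0/L1/L2 = -/F/AHD → run F
t=33: L0/L1/L2 = -/F/AHD → run F
t=34: L0/L1/L2 = -/-/AHD → run A
t=35: L0/L1/L2 = -/-/AHD → run A
t=36: L0/L1/L2 = -/-/HD → run H
t=37: L0/L1/L2 = -/-/HD → run H
t=38: L0/L1/L2 = -/-/D → run D
t=39: L0/L1/L2 = -/-/D → run D
t=40: (idle)
t=41: (idle)
t=42: (idle)
t=43: (idle)
t=44: (idle)
t=45: (idle)

context switches = 15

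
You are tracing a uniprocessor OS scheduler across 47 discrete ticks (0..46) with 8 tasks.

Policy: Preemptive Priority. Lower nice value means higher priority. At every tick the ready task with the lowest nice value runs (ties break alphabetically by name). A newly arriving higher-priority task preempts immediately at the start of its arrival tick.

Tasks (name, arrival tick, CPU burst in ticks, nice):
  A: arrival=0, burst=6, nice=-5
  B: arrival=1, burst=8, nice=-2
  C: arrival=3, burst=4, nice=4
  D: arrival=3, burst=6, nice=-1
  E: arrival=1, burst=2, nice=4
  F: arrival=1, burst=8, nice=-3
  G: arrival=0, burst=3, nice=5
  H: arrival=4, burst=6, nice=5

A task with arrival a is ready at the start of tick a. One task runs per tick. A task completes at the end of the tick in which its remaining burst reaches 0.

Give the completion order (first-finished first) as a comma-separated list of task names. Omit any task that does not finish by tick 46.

t=0: ready={A,G} → run A
t=1: ready={A,B,E,F,G} → run A
t=2: ready={A,B,E,F,G} → run A
t=3: ready={A,B,C,D,E,F,G} → run A
t=4: ready={A,B,C,D,E,F,G,H} → run A
t=5: ready={A,B,C,D,E,F,G,H} → run A
t=6: ready={B,C,D,E,F,G,H} → run F
t=7: ready={B,C,D,E,F,G,H} → run F
t=8: ready={B,C,D,E,F,G,H} → run F
t=9: ready={B,C,D,E,F,G,H} → run F
t=10: ready={B,C,D,E,F,G,H} → run F
t=11: ready={B,C,D,E,F,G,H} → run F
t=12: ready={B,C,D,E,F,G,H} → run F
t=13: ready={B,C,D,E,F,G,H} → run F
t=14: ready={B,C,D,E,G,H} → run B
t=15: ready={B,C,D,E,G,H} → run B
t=16: ready={B,C,D,E,G,H} → run B
t=17: ready={B,C,D,E,G,H} → run B
t=18: ready={B,C,D,E,G,H} → run B
t=19: ready={B,C,D,E,G,H} → run B
t=20: ready={B,C,D,E,G,H} → run B
t=21: ready={B,C,D,E,G,H} → run B
t=22: ready={C,D,E,G,H} → run D
t=23: ready={C,D,E,G,H} → run D
t=24: ready={C,D,E,G,H} → run D
t=25: ready={C,D,E,G,H} → run D
t=26: ready={C,D,E,G,H} → run D
t=27: ready={C,D,E,G,H} → run D
t=28: ready={C,E,G,H} → run C
t=29: ready={C,E,G,H} → run C
t=30: ready={C,E,G,H} → run C
t=31: ready={C,E,G,H} → run C
t=32: ready={E,G,H} → run E
t=33: ready={E,G,H} → run E
t=34: ready={G,H} → run G
t=35: ready={G,H} → run G
t=36: ready={G,H} → run G
t=37: ready={H} → run H
t=38: ready={H} → run H
t=39: ready={H} → run H
t=40: ready={H} → run H
t=41: ready={H} → run H
t=42: ready={H} → run H
t=43: (idle)
t=44: (idle)
t=45: (idle)
t=46: (idle)

completion order = A, F, B, D, C, E, G, H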